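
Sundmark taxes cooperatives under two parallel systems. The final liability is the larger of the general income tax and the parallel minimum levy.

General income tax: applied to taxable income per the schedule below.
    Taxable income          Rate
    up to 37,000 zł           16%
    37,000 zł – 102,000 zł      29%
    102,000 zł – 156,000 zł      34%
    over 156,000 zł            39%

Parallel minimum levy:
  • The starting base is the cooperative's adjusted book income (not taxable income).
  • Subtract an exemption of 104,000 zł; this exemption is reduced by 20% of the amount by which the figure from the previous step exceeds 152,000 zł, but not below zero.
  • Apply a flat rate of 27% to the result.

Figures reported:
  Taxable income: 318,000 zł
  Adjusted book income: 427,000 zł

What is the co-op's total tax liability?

106,310 zł

Parallel minimum levy:
  Base (adjusted book income): 427,000 zł
  Exemption: 104,000 zł − 20% × (427,000 zł − 152,000 zł) = 104,000 zł − 55,000 zł = 49,000 zł
  Base: 427,000 zł − 49,000 zł = 378,000 zł
  378,000 zł × 27% = 102,060 zł

General income tax:
  37,000 zł × 16% = 5,920 zł
  65,000 zł × 29% = 18,850 zł
  54,000 zł × 34% = 18,360 zł
  162,000 zł × 39% = 63,180 zł
  → 106,310 zł

106,310 zł > 102,060 zł, so the general income tax governs.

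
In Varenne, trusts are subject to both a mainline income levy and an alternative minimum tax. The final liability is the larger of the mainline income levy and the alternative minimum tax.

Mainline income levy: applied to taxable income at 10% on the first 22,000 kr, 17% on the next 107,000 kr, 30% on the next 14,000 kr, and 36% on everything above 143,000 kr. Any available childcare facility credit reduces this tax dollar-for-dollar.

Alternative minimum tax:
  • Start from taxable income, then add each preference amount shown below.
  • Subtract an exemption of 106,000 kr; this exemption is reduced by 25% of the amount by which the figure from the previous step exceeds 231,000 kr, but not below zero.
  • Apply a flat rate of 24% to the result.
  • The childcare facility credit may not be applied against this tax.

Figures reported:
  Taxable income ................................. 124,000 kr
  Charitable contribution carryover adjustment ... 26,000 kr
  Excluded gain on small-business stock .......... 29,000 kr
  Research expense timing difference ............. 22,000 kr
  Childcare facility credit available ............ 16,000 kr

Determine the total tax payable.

Mainline income levy:
  22,000 kr × 10% = 2,200 kr
  102,000 kr × 17% = 17,340 kr
  → 19,540 kr
  Less childcare facility credit 16,000 kr → 3,540 kr

Alternative minimum tax:
  Adjusted income: 124,000 kr + 26,000 kr + 29,000 kr + 22,000 kr = 201,000 kr
  Exemption: 201,000 kr ≤ 231,000 kr, so full 106,000 kr applies
  Base: 201,000 kr − 106,000 kr = 95,000 kr
  95,000 kr × 24% = 22,800 kr

22,800 kr > 3,540 kr, so the alternative minimum tax is the binding amount.

22,800 kr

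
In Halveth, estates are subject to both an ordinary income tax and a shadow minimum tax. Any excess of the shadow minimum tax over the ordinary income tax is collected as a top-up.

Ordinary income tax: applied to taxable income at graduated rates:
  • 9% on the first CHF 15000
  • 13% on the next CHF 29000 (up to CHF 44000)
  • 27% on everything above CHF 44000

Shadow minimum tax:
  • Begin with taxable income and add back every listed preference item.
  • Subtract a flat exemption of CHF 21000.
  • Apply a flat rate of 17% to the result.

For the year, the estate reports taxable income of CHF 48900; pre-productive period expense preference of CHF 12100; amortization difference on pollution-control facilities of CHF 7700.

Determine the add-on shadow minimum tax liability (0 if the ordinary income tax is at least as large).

CHF 1666

Shadow minimum tax:
  Adjusted income: CHF 48900 + CHF 12100 + CHF 7700 = CHF 68700
  Less exemption CHF 21000 → base CHF 47700
  CHF 47700 × 17% = CHF 8109

Ordinary income tax:
  CHF 15000 × 9% = CHF 1350
  CHF 29000 × 13% = CHF 3770
  CHF 4900 × 27% = CHF 1323
  → CHF 6443

Excess of shadow minimum tax over ordinary income tax: CHF 8109 − CHF 6443 = CHF 1666.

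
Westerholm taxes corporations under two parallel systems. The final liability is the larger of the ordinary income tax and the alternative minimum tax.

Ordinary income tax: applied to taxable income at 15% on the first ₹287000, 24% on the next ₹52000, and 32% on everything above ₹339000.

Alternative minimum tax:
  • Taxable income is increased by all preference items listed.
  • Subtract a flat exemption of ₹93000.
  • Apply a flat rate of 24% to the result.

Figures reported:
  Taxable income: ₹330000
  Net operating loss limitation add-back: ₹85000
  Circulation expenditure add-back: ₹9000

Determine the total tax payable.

Ordinary income tax:
  ₹287000 × 15% = ₹43050
  ₹43000 × 24% = ₹10320
  → ₹53370

Alternative minimum tax:
  Adjusted income: ₹330000 + ₹85000 + ₹9000 = ₹424000
  Less exemption ₹93000 → base ₹331000
  ₹331000 × 24% = ₹79440

₹79440 > ₹53370, so the alternative minimum tax is the binding amount.

₹79440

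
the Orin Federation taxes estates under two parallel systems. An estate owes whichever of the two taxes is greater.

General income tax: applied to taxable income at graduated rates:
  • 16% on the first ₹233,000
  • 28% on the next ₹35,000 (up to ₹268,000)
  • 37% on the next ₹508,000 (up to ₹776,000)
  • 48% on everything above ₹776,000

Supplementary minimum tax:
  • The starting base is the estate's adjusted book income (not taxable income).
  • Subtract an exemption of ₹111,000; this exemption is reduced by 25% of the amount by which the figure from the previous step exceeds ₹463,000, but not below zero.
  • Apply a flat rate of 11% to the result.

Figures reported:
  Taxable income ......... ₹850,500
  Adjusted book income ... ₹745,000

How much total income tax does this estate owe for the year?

₹270,800

General income tax:
  ₹233,000 × 16% = ₹37,280
  ₹35,000 × 28% = ₹9,800
  ₹508,000 × 37% = ₹187,960
  ₹74,500 × 48% = ₹35,760
  → ₹270,800

Supplementary minimum tax:
  Base (adjusted book income): ₹745,000
  Exemption: ₹111,000 − 25% × (₹745,000 − ₹463,000) = ₹111,000 − ₹70,500 = ₹40,500
  Base: ₹745,000 − ₹40,500 = ₹704,500
  ₹704,500 × 11% = ₹77,495

₹270,800 > ₹77,495, so the general income tax governs.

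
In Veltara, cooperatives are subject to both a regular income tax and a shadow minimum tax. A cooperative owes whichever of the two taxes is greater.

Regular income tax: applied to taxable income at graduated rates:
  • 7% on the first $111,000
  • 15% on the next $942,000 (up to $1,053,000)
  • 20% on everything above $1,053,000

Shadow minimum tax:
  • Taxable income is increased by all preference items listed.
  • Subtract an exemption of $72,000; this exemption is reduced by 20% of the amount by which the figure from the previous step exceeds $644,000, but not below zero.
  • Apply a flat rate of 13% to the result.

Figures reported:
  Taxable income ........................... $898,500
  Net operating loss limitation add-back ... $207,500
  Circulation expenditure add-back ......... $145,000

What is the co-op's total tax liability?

Shadow minimum tax:
  Adjusted income: $898,500 + $207,500 + $145,000 = $1,251,000
  Exemption: 20% × ($1,251,000 − $644,000) = $121,400 ≥ $72,000, so the exemption is fully phased out
  Base: $1,251,000 − $0 = $1,251,000
  $1,251,000 × 13% = $162,630

Regular income tax:
  $111,000 × 7% = $7,770
  $787,500 × 15% = $118,125
  → $125,895

$162,630 > $125,895, so the shadow minimum tax is the binding amount.

$162,630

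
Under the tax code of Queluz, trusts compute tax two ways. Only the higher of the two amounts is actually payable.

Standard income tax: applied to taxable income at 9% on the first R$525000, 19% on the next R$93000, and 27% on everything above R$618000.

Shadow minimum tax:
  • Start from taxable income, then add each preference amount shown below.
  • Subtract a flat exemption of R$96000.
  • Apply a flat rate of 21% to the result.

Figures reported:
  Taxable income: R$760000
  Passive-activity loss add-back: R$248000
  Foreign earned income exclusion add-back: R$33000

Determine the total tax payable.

R$198450

Shadow minimum tax:
  Adjusted income: R$760000 + R$248000 + R$33000 = R$1041000
  Less exemption R$96000 → base R$945000
  R$945000 × 21% = R$198450

Standard income tax:
  R$525000 × 9% = R$47250
  R$93000 × 19% = R$17670
  R$142000 × 27% = R$38340
  → R$103260

R$198450 > R$103260, so the shadow minimum tax is the binding amount.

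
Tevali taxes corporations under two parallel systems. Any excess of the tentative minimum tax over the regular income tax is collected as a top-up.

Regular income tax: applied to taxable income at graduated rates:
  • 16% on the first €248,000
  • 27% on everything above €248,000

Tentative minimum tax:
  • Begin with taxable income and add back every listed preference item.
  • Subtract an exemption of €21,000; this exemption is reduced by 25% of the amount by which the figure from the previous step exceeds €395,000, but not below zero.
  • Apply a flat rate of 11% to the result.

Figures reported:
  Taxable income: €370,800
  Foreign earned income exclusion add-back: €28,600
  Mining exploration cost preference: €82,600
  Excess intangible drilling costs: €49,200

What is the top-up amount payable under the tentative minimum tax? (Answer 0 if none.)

€0

Regular income tax:
  €248,000 × 16% = €39,680
  €122,800 × 27% = €33,156
  → €72,836

Tentative minimum tax:
  Adjusted income: €370,800 + €28,600 + €82,600 + €49,200 = €531,200
  Exemption: 25% × (€531,200 − €395,000) = €34,050 ≥ €21,000, so the exemption is fully phased out
  Base: €531,200 − €0 = €531,200
  €531,200 × 11% = €58,432

€58,432 ≤ €72,836, so no add-on is due.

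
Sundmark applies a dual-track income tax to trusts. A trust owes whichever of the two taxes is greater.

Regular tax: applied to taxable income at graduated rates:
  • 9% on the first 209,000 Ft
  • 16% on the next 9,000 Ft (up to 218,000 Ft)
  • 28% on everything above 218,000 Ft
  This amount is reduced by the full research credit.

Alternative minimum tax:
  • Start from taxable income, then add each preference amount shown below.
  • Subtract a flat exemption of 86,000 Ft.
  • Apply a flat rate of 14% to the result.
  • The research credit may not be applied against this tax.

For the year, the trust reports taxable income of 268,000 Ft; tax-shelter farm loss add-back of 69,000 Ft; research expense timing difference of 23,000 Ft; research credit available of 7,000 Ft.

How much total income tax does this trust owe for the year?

Alternative minimum tax:
  Adjusted income: 268,000 Ft + 69,000 Ft + 23,000 Ft = 360,000 Ft
  Less exemption 86,000 Ft → base 274,000 Ft
  274,000 Ft × 14% = 38,360 Ft

Regular tax:
  209,000 Ft × 9% = 18,810 Ft
  9,000 Ft × 16% = 1,440 Ft
  50,000 Ft × 28% = 14,000 Ft
  → 34,250 Ft
  Less research credit 7,000 Ft → 27,250 Ft

38,360 Ft > 27,250 Ft, so the alternative minimum tax is the binding amount.

38,360 Ft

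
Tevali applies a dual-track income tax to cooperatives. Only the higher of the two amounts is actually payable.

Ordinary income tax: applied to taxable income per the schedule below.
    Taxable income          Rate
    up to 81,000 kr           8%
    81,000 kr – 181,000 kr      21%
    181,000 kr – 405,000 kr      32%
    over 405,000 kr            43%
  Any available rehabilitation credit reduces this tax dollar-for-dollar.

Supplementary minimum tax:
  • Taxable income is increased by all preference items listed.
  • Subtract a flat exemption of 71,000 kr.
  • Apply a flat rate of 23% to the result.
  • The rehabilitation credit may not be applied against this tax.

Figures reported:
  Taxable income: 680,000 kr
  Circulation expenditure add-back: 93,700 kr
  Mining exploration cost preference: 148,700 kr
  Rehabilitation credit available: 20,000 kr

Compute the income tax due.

Ordinary income tax:
  81,000 kr × 8% = 6,480 kr
  100,000 kr × 21% = 21,000 kr
  224,000 kr × 32% = 71,680 kr
  275,000 kr × 43% = 118,250 kr
  → 217,410 kr
  Less rehabilitation credit 20,000 kr → 197,410 kr

Supplementary minimum tax:
  Adjusted income: 680,000 kr + 93,700 kr + 148,700 kr = 922,400 kr
  Less exemption 71,000 kr → base 851,400 kr
  851,400 kr × 23% = 195,822 kr

197,410 kr > 195,822 kr, so the ordinary income tax governs.

197,410 kr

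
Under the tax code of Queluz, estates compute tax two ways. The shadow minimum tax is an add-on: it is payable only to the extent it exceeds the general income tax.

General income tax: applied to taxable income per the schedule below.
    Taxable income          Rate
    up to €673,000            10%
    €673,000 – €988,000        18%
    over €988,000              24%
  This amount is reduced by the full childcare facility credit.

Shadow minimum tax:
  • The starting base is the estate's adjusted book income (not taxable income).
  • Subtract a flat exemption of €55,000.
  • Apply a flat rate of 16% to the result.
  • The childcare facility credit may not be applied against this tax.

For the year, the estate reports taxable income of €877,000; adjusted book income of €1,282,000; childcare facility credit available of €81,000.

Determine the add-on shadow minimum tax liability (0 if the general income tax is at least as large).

€173,300

Shadow minimum tax:
  Base (adjusted book income): €1,282,000
  Less exemption €55,000 → base €1,227,000
  €1,227,000 × 16% = €196,320

General income tax:
  €673,000 × 10% = €67,300
  €204,000 × 18% = €36,720
  → €104,020
  Less childcare facility credit €81,000 → €23,020

Excess of shadow minimum tax over general income tax: €196,320 − €23,020 = €173,300.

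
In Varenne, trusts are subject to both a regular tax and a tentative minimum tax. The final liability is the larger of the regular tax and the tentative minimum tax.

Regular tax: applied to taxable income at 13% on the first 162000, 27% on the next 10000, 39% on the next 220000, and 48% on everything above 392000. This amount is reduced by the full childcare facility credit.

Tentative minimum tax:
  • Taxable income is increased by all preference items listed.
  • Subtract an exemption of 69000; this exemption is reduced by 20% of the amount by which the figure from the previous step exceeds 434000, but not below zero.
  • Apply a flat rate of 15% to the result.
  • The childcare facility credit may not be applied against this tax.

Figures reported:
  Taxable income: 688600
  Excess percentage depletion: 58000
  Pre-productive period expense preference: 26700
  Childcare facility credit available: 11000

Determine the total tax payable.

Regular tax:
  162000 × 13% = 21060
  10000 × 27% = 2700
  220000 × 39% = 85800
  296600 × 48% = 142368
  → 251928
  Less childcare facility credit 11000 → 240928

Tentative minimum tax:
  Adjusted income: 688600 + 58000 + 26700 = 773300
  Exemption: 69000 − 20% × (773300 − 434000) = 69000 − 67860 = 1140
  Base: 773300 − 1140 = 772160
  772160 × 15% = 115824

240928 > 115824, so the regular tax governs.

240928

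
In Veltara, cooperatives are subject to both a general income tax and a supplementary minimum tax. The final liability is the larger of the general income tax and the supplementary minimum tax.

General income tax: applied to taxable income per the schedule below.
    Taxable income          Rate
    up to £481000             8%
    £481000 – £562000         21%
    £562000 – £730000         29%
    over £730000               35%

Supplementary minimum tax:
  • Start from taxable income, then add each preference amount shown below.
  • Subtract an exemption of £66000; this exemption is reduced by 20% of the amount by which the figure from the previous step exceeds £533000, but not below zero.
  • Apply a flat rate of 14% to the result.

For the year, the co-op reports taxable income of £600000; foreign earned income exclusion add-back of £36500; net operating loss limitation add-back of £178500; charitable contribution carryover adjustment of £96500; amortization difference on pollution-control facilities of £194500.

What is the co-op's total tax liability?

£154840

Supplementary minimum tax:
  Adjusted income: £600000 + £36500 + £178500 + £96500 + £194500 = £1106000
  Exemption: 20% × (£1106000 − £533000) = £114600 ≥ £66000, so the exemption is fully phased out
  Base: £1106000 − £0 = £1106000
  £1106000 × 14% = £154840

General income tax:
  £481000 × 8% = £38480
  £81000 × 21% = £17010
  £38000 × 29% = £11020
  → £66510

£154840 > £66510, so the supplementary minimum tax is the binding amount.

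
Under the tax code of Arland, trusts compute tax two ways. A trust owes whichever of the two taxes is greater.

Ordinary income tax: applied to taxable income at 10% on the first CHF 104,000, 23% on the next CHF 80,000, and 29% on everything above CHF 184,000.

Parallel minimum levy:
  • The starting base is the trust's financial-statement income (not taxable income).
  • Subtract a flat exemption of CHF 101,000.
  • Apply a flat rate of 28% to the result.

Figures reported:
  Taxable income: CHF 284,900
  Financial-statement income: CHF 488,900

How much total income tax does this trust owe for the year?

Ordinary income tax:
  CHF 104,000 × 10% = CHF 10,400
  CHF 80,000 × 23% = CHF 18,400
  CHF 100,900 × 29% = CHF 29,261
  → CHF 58,061

Parallel minimum levy:
  Base (financial-statement income): CHF 488,900
  Less exemption CHF 101,000 → base CHF 387,900
  CHF 387,900 × 28% = CHF 108,612

CHF 108,612 > CHF 58,061, so the parallel minimum levy is the binding amount.

CHF 108,612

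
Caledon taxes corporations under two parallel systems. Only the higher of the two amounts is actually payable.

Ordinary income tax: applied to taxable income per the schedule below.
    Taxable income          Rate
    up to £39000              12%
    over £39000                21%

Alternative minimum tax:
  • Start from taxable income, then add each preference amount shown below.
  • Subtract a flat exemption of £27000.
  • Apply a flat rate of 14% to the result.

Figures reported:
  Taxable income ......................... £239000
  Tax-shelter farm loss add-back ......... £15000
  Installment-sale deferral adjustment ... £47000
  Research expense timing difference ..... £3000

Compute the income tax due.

£46680

Ordinary income tax:
  £39000 × 12% = £4680
  £200000 × 21% = £42000
  → £46680

Alternative minimum tax:
  Adjusted income: £239000 + £15000 + £47000 + £3000 = £304000
  Less exemption £27000 → base £277000
  £277000 × 14% = £38780

£46680 > £38780, so the ordinary income tax governs.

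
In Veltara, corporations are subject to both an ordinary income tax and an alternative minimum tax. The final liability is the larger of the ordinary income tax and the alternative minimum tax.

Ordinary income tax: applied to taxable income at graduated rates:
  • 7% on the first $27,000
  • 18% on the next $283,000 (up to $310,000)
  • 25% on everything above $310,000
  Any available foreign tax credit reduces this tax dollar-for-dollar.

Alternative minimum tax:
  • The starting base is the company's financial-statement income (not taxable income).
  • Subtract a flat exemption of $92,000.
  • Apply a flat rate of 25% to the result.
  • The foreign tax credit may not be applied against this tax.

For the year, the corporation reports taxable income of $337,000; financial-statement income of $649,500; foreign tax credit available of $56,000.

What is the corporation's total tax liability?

$139,375

Alternative minimum tax:
  Base (financial-statement income): $649,500
  Less exemption $92,000 → base $557,500
  $557,500 × 25% = $139,375

Ordinary income tax:
  $27,000 × 7% = $1,890
  $283,000 × 18% = $50,940
  $27,000 × 25% = $6,750
  → $59,580
  Less foreign tax credit $56,000 → $3,580

$139,375 > $3,580, so the alternative minimum tax is the binding amount.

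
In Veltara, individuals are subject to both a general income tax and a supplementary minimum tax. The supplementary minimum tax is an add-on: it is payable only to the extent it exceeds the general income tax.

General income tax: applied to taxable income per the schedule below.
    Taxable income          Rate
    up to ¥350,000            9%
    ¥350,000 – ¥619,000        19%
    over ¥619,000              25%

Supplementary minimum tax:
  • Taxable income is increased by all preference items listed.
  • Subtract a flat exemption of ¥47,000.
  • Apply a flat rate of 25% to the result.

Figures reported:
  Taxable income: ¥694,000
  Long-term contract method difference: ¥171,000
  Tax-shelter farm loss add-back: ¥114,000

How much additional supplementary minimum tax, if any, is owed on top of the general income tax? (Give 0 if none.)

¥131,640

General income tax:
  ¥350,000 × 9% = ¥31,500
  ¥269,000 × 19% = ¥51,110
  ¥75,000 × 25% = ¥18,750
  → ¥101,360

Supplementary minimum tax:
  Adjusted income: ¥694,000 + ¥171,000 + ¥114,000 = ¥979,000
  Less exemption ¥47,000 → base ¥932,000
  ¥932,000 × 25% = ¥233,000

Excess of supplementary minimum tax over general income tax: ¥233,000 − ¥101,360 = ¥131,640.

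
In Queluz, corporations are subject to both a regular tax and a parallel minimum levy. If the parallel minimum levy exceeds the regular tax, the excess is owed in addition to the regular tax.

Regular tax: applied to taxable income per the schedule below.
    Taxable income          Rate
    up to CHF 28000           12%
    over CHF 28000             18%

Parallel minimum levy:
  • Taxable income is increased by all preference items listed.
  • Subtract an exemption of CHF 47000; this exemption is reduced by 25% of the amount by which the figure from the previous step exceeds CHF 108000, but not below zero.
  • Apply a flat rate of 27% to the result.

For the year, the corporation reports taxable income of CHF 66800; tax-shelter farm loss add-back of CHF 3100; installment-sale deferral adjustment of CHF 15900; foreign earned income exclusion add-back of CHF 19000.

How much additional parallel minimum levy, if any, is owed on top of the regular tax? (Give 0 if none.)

Parallel minimum levy:
  Adjusted income: CHF 66800 + CHF 3100 + CHF 15900 + CHF 19000 = CHF 104800
  Exemption: CHF 104800 ≤ CHF 108000, so full CHF 47000 applies
  Base: CHF 104800 − CHF 47000 = CHF 57800
  CHF 57800 × 27% = CHF 15606

Regular tax:
  CHF 28000 × 12% = CHF 3360
  CHF 38800 × 18% = CHF 6984
  → CHF 10344

Excess of parallel minimum levy over regular tax: CHF 15606 − CHF 10344 = CHF 5262.

CHF 5262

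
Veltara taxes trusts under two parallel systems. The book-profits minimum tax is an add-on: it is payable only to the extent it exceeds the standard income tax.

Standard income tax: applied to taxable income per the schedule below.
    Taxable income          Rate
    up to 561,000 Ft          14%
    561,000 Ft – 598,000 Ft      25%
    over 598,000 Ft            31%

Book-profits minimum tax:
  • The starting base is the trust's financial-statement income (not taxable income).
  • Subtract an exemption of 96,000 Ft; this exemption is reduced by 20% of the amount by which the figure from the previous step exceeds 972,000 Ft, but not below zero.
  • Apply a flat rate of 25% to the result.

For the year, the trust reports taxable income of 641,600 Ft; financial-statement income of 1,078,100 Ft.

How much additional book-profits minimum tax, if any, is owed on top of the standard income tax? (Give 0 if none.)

Standard income tax:
  561,000 Ft × 14% = 78,540 Ft
  37,000 Ft × 25% = 9,250 Ft
  43,600 Ft × 31% = 13,516 Ft
  → 101,306 Ft

Book-profits minimum tax:
  Base (financial-statement income): 1,078,100 Ft
  Exemption: 96,000 Ft − 20% × (1,078,100 Ft − 972,000 Ft) = 96,000 Ft − 21,220 Ft = 74,780 Ft
  Base: 1,078,100 Ft − 74,780 Ft = 1,003,320 Ft
  1,003,320 Ft × 25% = 250,830 Ft

Excess of book-profits minimum tax over standard income tax: 250,830 Ft − 101,306 Ft = 149,524 Ft.

149,524 Ft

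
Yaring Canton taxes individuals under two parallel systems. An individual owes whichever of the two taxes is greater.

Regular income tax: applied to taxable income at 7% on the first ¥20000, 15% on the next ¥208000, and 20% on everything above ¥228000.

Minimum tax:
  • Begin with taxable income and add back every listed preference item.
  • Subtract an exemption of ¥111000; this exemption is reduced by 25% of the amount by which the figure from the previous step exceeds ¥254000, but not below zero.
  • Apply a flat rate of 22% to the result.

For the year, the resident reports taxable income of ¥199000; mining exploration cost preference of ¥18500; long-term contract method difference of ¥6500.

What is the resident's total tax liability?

Regular income tax:
  ¥20000 × 7% = ¥1400
  ¥179000 × 15% = ¥26850
  → ¥28250

Minimum tax:
  Adjusted income: ¥199000 + ¥18500 + ¥6500 = ¥224000
  Exemption: ¥224000 ≤ ¥254000, so full ¥111000 applies
  Base: ¥224000 − ¥111000 = ¥113000
  ¥113000 × 22% = ¥24860

¥28250 > ¥24860, so the regular income tax governs.

¥28250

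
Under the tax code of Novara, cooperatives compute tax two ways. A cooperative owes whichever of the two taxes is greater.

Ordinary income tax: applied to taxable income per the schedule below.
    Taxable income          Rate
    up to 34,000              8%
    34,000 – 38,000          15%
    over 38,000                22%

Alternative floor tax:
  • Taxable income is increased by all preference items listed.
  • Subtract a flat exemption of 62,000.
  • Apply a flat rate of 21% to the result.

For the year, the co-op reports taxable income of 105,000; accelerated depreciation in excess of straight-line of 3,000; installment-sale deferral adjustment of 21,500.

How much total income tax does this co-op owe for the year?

18,060

Alternative floor tax:
  Adjusted income: 105,000 + 3,000 + 21,500 = 129,500
  Less exemption 62,000 → base 67,500
  67,500 × 21% = 14,175

Ordinary income tax:
  34,000 × 8% = 2,720
  4,000 × 15% = 600
  67,000 × 22% = 14,740
  → 18,060

18,060 > 14,175, so the ordinary income tax governs.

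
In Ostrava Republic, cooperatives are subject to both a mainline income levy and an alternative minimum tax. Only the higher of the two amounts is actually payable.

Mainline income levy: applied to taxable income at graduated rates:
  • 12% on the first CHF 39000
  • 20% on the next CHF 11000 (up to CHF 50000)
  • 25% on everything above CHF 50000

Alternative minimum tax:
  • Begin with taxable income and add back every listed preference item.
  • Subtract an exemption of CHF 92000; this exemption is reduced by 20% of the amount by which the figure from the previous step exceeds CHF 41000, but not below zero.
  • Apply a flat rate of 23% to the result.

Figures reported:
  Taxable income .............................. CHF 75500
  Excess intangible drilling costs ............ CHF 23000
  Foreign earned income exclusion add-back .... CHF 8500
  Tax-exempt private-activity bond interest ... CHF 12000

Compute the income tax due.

Mainline income levy:
  CHF 39000 × 12% = CHF 4680
  CHF 11000 × 20% = CHF 2200
  CHF 25500 × 25% = CHF 6375
  → CHF 13255

Alternative minimum tax:
  Adjusted income: CHF 75500 + CHF 23000 + CHF 8500 + CHF 12000 = CHF 119000
  Exemption: CHF 92000 − 20% × (CHF 119000 − CHF 41000) = CHF 92000 − CHF 15600 = CHF 76400
  Base: CHF 119000 − CHF 76400 = CHF 42600
  CHF 42600 × 23% = CHF 9798

CHF 13255 > CHF 9798, so the mainline income levy governs.

CHF 13255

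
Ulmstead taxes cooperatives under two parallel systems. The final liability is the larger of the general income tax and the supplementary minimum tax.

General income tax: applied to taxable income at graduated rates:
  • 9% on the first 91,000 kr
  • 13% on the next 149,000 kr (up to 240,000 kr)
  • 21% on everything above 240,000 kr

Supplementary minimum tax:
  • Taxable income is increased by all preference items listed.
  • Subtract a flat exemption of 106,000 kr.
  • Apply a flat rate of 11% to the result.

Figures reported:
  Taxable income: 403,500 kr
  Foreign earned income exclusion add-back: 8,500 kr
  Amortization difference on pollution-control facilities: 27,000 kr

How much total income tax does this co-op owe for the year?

General income tax:
  91,000 kr × 9% = 8,190 kr
  149,000 kr × 13% = 19,370 kr
  163,500 kr × 21% = 34,335 kr
  → 61,895 kr

Supplementary minimum tax:
  Adjusted income: 403,500 kr + 8,500 kr + 27,000 kr = 439,000 kr
  Less exemption 106,000 kr → base 333,000 kr
  333,000 kr × 11% = 36,630 kr

61,895 kr > 36,630 kr, so the general income tax governs.

61,895 kr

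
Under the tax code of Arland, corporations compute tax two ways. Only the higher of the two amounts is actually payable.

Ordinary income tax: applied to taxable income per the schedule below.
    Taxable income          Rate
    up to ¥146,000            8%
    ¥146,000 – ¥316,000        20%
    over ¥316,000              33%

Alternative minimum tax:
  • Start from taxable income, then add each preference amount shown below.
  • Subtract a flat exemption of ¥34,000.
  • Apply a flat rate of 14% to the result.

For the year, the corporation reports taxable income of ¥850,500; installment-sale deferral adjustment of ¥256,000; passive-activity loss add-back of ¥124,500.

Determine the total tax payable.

¥222,065

Ordinary income tax:
  ¥146,000 × 8% = ¥11,680
  ¥170,000 × 20% = ¥34,000
  ¥534,500 × 33% = ¥176,385
  → ¥222,065

Alternative minimum tax:
  Adjusted income: ¥850,500 + ¥256,000 + ¥124,500 = ¥1,231,000
  Less exemption ¥34,000 → base ¥1,197,000
  ¥1,197,000 × 14% = ¥167,580

¥222,065 > ¥167,580, so the ordinary income tax governs.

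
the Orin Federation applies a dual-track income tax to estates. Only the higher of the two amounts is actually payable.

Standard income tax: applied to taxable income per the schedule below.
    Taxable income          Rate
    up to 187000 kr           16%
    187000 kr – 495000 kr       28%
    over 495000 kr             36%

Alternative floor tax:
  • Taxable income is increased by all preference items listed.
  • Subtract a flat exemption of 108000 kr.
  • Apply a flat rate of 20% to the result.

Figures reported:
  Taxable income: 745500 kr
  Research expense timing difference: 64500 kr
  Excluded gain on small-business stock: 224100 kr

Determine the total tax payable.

Standard income tax:
  187000 kr × 16% = 29920 kr
  308000 kr × 28% = 86240 kr
  250500 kr × 36% = 90180 kr
  → 206340 kr

Alternative floor tax:
  Adjusted income: 745500 kr + 64500 kr + 224100 kr = 1034100 kr
  Less exemption 108000 kr → base 926100 kr
  926100 kr × 20% = 185220 kr

206340 kr > 185220 kr, so the standard income tax governs.

206340 kr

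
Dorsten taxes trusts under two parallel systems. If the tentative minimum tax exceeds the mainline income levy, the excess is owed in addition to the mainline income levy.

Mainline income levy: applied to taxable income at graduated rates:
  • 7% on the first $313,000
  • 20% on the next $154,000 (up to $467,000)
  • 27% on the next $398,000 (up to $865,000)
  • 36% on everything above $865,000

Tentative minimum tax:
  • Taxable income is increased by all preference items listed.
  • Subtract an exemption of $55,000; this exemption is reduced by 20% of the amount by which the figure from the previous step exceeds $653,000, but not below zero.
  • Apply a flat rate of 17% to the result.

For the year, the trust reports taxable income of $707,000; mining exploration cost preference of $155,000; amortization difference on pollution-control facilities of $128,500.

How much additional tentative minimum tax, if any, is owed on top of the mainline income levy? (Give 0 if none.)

$50,875

Tentative minimum tax:
  Adjusted income: $707,000 + $155,000 + $128,500 = $990,500
  Exemption: 20% × ($990,500 − $653,000) = $67,500 ≥ $55,000, so the exemption is fully phased out
  Base: $990,500 − $0 = $990,500
  $990,500 × 17% = $168,385

Mainline income levy:
  $313,000 × 7% = $21,910
  $154,000 × 20% = $30,800
  $240,000 × 27% = $64,800
  → $117,510

Excess of tentative minimum tax over mainline income levy: $168,385 − $117,510 = $50,875.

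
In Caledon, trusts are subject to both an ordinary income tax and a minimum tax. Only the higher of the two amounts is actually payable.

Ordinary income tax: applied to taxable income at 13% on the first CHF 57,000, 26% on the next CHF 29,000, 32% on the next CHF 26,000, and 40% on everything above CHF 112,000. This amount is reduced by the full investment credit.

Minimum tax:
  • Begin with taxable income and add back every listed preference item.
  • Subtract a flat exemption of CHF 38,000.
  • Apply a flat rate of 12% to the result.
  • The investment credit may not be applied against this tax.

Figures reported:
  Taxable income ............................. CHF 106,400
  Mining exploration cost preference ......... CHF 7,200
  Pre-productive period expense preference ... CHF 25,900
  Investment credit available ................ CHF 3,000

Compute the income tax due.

CHF 18,478

Minimum tax:
  Adjusted income: CHF 106,400 + CHF 7,200 + CHF 25,900 = CHF 139,500
  Less exemption CHF 38,000 → base CHF 101,500
  CHF 101,500 × 12% = CHF 12,180

Ordinary income tax:
  CHF 57,000 × 13% = CHF 7,410
  CHF 29,000 × 26% = CHF 7,540
  CHF 20,400 × 32% = CHF 6,528
  → CHF 21,478
  Less investment credit CHF 3,000 → CHF 18,478

CHF 18,478 > CHF 12,180, so the ordinary income tax governs.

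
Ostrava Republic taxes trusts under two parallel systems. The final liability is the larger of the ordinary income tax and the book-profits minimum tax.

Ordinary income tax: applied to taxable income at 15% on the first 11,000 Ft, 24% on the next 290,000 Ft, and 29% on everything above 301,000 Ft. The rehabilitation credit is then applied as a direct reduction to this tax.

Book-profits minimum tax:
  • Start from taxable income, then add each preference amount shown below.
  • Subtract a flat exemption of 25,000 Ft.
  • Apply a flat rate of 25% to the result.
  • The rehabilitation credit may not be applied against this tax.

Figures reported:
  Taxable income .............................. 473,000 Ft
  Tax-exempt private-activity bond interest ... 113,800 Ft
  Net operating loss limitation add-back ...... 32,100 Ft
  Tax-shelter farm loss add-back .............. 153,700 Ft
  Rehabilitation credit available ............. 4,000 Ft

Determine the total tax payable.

186,900 Ft

Book-profits minimum tax:
  Adjusted income: 473,000 Ft + 113,800 Ft + 32,100 Ft + 153,700 Ft = 772,600 Ft
  Less exemption 25,000 Ft → base 747,600 Ft
  747,600 Ft × 25% = 186,900 Ft

Ordinary income tax:
  11,000 Ft × 15% = 1,650 Ft
  290,000 Ft × 24% = 69,600 Ft
  172,000 Ft × 29% = 49,880 Ft
  → 121,130 Ft
  Less rehabilitation credit 4,000 Ft → 117,130 Ft

186,900 Ft > 117,130 Ft, so the book-profits minimum tax is the binding amount.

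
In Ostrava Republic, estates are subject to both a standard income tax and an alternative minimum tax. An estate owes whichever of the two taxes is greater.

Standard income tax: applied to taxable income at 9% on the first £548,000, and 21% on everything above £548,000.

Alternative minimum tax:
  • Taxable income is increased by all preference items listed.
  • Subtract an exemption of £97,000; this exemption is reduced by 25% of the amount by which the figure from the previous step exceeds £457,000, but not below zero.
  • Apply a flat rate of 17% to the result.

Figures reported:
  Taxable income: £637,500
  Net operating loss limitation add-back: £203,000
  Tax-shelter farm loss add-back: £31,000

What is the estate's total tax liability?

£148,155

Standard income tax:
  £548,000 × 9% = £49,320
  £89,500 × 21% = £18,795
  → £68,115

Alternative minimum tax:
  Adjusted income: £637,500 + £203,000 + £31,000 = £871,500
  Exemption: 25% × (£871,500 − £457,000) = £103,625 ≥ £97,000, so the exemption is fully phased out
  Base: £871,500 − £0 = £871,500
  £871,500 × 17% = £148,155

£148,155 > £68,115, so the alternative minimum tax is the binding amount.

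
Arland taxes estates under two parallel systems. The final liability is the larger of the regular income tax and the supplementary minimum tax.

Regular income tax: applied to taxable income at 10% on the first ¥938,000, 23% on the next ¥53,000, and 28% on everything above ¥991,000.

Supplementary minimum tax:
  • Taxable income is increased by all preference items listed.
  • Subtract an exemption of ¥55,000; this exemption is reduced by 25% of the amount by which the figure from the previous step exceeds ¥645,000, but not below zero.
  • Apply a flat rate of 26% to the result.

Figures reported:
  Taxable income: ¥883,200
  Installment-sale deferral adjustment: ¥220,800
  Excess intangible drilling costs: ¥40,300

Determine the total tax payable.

Supplementary minimum tax:
  Adjusted income: ¥883,200 + ¥220,800 + ¥40,300 = ¥1,144,300
  Exemption: 25% × (¥1,144,300 − ¥645,000) = ¥124,825 ≥ ¥55,000, so the exemption is fully phased out
  Base: ¥1,144,300 − ¥0 = ¥1,144,300
  ¥1,144,300 × 26% = ¥297,518

Regular income tax:
  ¥883,200 × 10% = ¥88,320

¥297,518 > ¥88,320, so the supplementary minimum tax is the binding amount.

¥297,518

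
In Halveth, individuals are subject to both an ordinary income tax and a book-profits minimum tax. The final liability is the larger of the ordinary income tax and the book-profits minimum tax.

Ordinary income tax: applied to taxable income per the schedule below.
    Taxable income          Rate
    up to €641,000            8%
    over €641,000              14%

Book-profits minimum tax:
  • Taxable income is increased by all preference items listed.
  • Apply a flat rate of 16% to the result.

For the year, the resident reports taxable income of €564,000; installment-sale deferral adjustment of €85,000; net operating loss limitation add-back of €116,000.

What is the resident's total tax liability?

€122,400

Book-profits minimum tax:
  Adjusted income: €564,000 + €85,000 + €116,000 = €765,000
  €765,000 × 16% = €122,400

Ordinary income tax:
  €564,000 × 8% = €45,120

€122,400 > €45,120, so the book-profits minimum tax is the binding amount.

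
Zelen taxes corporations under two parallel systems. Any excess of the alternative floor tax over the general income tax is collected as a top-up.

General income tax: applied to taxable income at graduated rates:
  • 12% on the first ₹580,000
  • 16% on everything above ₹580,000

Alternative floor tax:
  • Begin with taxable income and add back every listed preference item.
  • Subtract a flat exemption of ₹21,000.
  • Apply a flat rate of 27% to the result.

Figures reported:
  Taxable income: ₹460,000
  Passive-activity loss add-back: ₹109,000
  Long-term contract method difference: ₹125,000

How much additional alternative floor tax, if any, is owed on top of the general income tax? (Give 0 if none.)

Alternative floor tax:
  Adjusted income: ₹460,000 + ₹109,000 + ₹125,000 = ₹694,000
  Less exemption ₹21,000 → base ₹673,000
  ₹673,000 × 27% = ₹181,710

General income tax:
  ₹460,000 × 12% = ₹55,200

Excess of alternative floor tax over general income tax: ₹181,710 − ₹55,200 = ₹126,510.

₹126,510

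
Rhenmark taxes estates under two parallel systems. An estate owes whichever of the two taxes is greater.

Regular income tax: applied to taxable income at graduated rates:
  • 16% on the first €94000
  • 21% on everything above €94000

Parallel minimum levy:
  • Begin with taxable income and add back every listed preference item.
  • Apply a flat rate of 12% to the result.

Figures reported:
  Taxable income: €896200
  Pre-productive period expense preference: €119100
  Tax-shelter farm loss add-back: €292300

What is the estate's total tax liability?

€183502

Regular income tax:
  €94000 × 16% = €15040
  €802200 × 21% = €168462
  → €183502

Parallel minimum levy:
  Adjusted income: €896200 + €119100 + €292300 = €1307600
  €1307600 × 12% = €156912

€183502 > €156912, so the regular income tax governs.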